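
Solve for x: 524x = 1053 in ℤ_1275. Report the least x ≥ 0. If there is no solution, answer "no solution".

822

First find gcd(524, 1275):
1275 = 2*524 + 227
524 = 2*227 + 70
227 = 3*70 + 17
70 = 4*17 + 2
17 = 8*2 + 1
2 = 2*1 + 0
gcd = 1, so a unique solution mod 1275 exists.
Back-substitute for the Bézout coefficients:
1 = 17 − 8·2
1 = −8·70 + 33·17
1 = 33·227 − 107·70
1 = −107·524 + 247·227
1 = 247·1275 − 601·524
So 524·(-601) ≡ 1 (mod 1275), giving 524⁻¹ ≡ 674.
x ≡ 524⁻¹·1053 ≡ 674·1053 ≡ 822 (mod 1275).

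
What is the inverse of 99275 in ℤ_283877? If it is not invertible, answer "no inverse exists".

no inverse exists

Compute gcd(99275, 283877):
283877 = 2·99275 + 85327
99275 = 1·85327 + 13948
85327 = 6·13948 + 1639
13948 = 8·1639 + 836
1639 = 1·836 + 803
836 = 1·803 + 33
803 = 24·33 + 11
33 = 3·11 + 0
gcd(99275, 283877) = 11 ≠ 1, so 99275 has no multiplicative inverse modulo 283877.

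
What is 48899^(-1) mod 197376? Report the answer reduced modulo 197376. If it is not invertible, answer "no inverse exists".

gcd(197376, 48899) by repeated division:
197376 = 4·48899 + 1780
48899 = 27·1780 + 839
1780 = 2·839 + 102
839 = 8·102 + 23
102 = 4·23 + 10
23 = 2·10 + 3
10 = 3·3 + 1
3 = 3·1 + 0
The gcd is 1. Working backward:
1 = 10 − 3·3
1 = −3·23 + 7·10
1 = 7·102 − 31·23
1 = −31·839 + 255·102
1 = 255·1780 − 541·839
1 = −541·48899 + 14862·1780
1 = 14862·197376 − 59989·48899
So 48899·(-59989) ≡ 1 (mod 197376), and -59989 ≡ 137387 (mod 197376).

137387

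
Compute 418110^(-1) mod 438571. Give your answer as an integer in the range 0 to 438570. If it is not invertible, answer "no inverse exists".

no inverse exists

Compute gcd(418110, 438571):
438571 = 1·418110 + 20461
418110 = 20·20461 + 8890
20461 = 2·8890 + 2681
8890 = 3·2681 + 847
2681 = 3·847 + 140
847 = 6·140 + 7
140 = 20·7 + 0
Since gcd = 7 > 1, 418110 is not a unit mod 438571.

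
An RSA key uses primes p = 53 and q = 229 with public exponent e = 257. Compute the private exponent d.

3137

φ(n) = (p−1)(q−1) = 52·228 = 11856.
Need d with 257·d ≡ 1 (mod 11856). Apply the extended Euclidean algorithm:
11856 = 46·257 + 34
257 = 7·34 + 19
34 = 1·19 + 15
19 = 1·15 + 4
15 = 3·4 + 3
4 = 1·3 + 1
3 = 3·1 + 0
Back-substitute:
1 = 4 − 3
1 = −15 + 4·4
1 = 4·19 − 5·15
1 = −5·34 + 9·19
1 = 9·257 − 68·34
1 = −68·11856 + 3137·257
So 257·3137 ≡ 1 (mod 11856), hence d = 3137.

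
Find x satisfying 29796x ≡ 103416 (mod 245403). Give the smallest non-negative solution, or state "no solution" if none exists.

First find gcd(29796, 245403):
245403 = 8×29796 + 7035
29796 = 4×7035 + 1656
7035 = 4×1656 + 411
1656 = 4×411 + 12
411 = 34×12 + 3
12 = 4×3 + 0
gcd = 3 and 3 | 103416, so solutions exist. Divide through by 3: 9932x ≡ 34472 (mod 81801).
Now find 9932⁻¹ mod 81801:
81801 = 8*9932 + 2345
9932 = 4*2345 + 552
2345 = 4*552 + 137
552 = 4*137 + 4
137 = 34*4 + 1
4 = 4*1 + 0
Back-substitute:
1 = 137 − 34·4
1 = −34·552 + 137·137
1 = 137·2345 − 582·552
1 = −582·9932 + 2465·2345
1 = 2465·81801 − 20302·9932
So 9932·(-20302) ≡ 1 (mod 81801), i.e. 9932⁻¹ ≡ 61499.
Then x ≡ 61499·34472 ≡ 38812 (mod 81801); the smallest non-negative solution is x = 38812.

38812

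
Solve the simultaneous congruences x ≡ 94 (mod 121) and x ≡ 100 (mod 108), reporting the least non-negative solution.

5176

Write x = 94 + 121·k. Then 121·k ≡ 100 − 94 ≡ 6 (mod 108).
Need 121⁻¹ mod 108. Extended Euclid on (108, 13):
108 = 8·13 + 4
13 = 3·4 + 1
4 = 4·1 + 0
Back-substitute:
1 = 13 − 3·4
1 = −3·108 + 25·13
121⁻¹ ≡ 25 (mod 108), so k ≡ 25·6 ≡ 42 (mod 108).
x = 94 + 121·42 = 5176.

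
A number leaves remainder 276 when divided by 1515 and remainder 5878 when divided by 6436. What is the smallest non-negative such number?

Write x = 276 + 1515·k. Then 1515·k ≡ 5878 − 276 ≡ 5602 (mod 6436).
Need 1515⁻¹ mod 6436. Extended Euclid on (6436, 1515):
6436 = 4·1515 + 376
1515 = 4·376 + 11
376 = 34·11 + 2
11 = 5·2 + 1
2 = 2·1 + 0
Back-substitute:
1 = 11 − 5·2
1 = −5·376 + 171·11
1 = 171·1515 − 689·376
1 = −689·6436 + 2927·1515
1515⁻¹ ≡ 2927 (mod 6436), so k ≡ 2927·5602 ≡ 4562 (mod 6436).
x = 276 + 1515·4562 = 6911706.

6911706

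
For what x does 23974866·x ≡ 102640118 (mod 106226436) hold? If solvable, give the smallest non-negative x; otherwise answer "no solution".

no solution

gcd(23974866, 106226436):
106226436 = 4·23974866 + 10326972
23974866 = 2·10326972 + 3320922
10326972 = 3·3320922 + 364206
3320922 = 9·364206 + 43068
364206 = 8·43068 + 19662
43068 = 2·19662 + 3744
19662 = 5·3744 + 942
3744 = 3·942 + 918
942 = 1·918 + 24
918 = 38·24 + 6
24 = 4·6 + 0
gcd = 6, but 6 ∤ 102640118, so the congruence has no solution.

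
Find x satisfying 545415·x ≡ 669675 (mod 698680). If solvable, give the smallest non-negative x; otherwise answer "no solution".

First find gcd(545415, 698680):
698680 = 1*545415 + 153265
545415 = 3*153265 + 85620
153265 = 1*85620 + 67645
85620 = 1*67645 + 17975
67645 = 3*17975 + 13720
17975 = 1*13720 + 4255
13720 = 3*4255 + 955
4255 = 4*955 + 435
955 = 2*435 + 85
435 = 5*85 + 10
85 = 8*10 + 5
10 = 2*5 + 0
gcd = 5 and 5 | 669675, so solutions exist. Divide through by 5: 109083x ≡ 133935 (mod 139736).
Now find 109083⁻¹ mod 139736:
139736 = 1×109083 + 30653
109083 = 3×30653 + 17124
30653 = 1×17124 + 13529
17124 = 1×13529 + 3595
13529 = 3×3595 + 2744
3595 = 1×2744 + 851
2744 = 3×851 + 191
851 = 4×191 + 87
191 = 2×87 + 17
87 = 5×17 + 2
17 = 8×2 + 1
2 = 2×1 + 0
Back-substitute:
1 = 17 − 8·2
1 = −8·87 + 41·17
1 = 41·191 − 90·87
1 = −90·851 + 401·191
1 = 401·2744 − 1293·851
1 = −1293·3595 + 1694·2744
1 = 1694·13529 − 6375·3595
1 = −6375·17124 + 8069·13529
1 = 8069·30653 − 14444·17124
1 = −14444·109083 + 51401·30653
1 = 51401·139736 − 65845·109083
So 109083·(-65845) ≡ 1 (mod 139736), i.e. 109083⁻¹ ≡ 73891.
Then x ≡ 73891·133935 ≡ 68357 (mod 139736); the smallest non-negative solution is x = 68357.

68357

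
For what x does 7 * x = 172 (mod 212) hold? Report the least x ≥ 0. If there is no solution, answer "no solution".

First find gcd(7, 212):
212 = 30·7 + 2
7 = 3·2 + 1
2 = 2·1 + 0
gcd = 1, so a unique solution mod 212 exists.
Back-substitute for the Bézout coefficients:
1 = 7 − 3·2
1 = −3·212 + 91·7
So 7·(91) ≡ 1 (mod 212), giving 7⁻¹ ≡ 91.
x ≡ 7⁻¹·172 ≡ 91·172 ≡ 176 (mod 212).

176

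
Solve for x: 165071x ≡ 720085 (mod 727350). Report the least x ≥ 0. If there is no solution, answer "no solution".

First find gcd(165071, 727350):
727350 = 4*165071 + 67066
165071 = 2*67066 + 30939
67066 = 2*30939 + 5188
30939 = 5*5188 + 4999
5188 = 1*4999 + 189
4999 = 26*189 + 85
189 = 2*85 + 19
85 = 4*19 + 9
19 = 2*9 + 1
9 = 9*1 + 0
gcd = 1, so a unique solution mod 727350 exists.
Back-substitute for the Bézout coefficients:
1 = 19 − 2·9
1 = −2·85 + 9·19
1 = 9·189 − 20·85
1 = −20·4999 + 529·189
1 = 529·5188 − 549·4999
1 = −549·30939 + 3274·5188
1 = 3274·67066 − 7097·30939
1 = −7097·165071 + 17468·67066
1 = 17468·727350 − 76969·165071
So 165071·(-76969) ≡ 1 (mod 727350), giving 165071⁻¹ ≡ 650381.
x ≡ 165071⁻¹·720085 ≡ 650381·720085 ≡ 574985 (mod 727350).

574985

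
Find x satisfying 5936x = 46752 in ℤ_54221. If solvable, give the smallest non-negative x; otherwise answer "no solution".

First find gcd(5936, 54221):
54221 = 9·5936 + 797
5936 = 7·797 + 357
797 = 2·357 + 83
357 = 4·83 + 25
83 = 3·25 + 8
25 = 3·8 + 1
8 = 8·1 + 0
gcd = 1, so a unique solution mod 54221 exists.
Back-substitute for the Bézout coefficients:
1 = 25 − 3·8
1 = −3·83 + 10·25
1 = 10·357 − 43·83
1 = −43·797 + 96·357
1 = 96·5936 − 715·797
1 = −715·54221 + 6531·5936
So 5936·(6531) ≡ 1 (mod 54221), giving 5936⁻¹ ≡ 6531.
x ≡ 5936⁻¹·46752 ≡ 6531·46752 ≡ 18861 (mod 54221).

18861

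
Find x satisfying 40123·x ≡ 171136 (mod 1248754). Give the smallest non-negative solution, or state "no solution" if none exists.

909018

First find gcd(40123, 1248754):
1248754 = 31×40123 + 4941
40123 = 8×4941 + 595
4941 = 8×595 + 181
595 = 3×181 + 52
181 = 3×52 + 25
52 = 2×25 + 2
25 = 12×2 + 1
2 = 2×1 + 0
gcd = 1, so a unique solution mod 1248754 exists.
Back-substitute for the Bézout coefficients:
1 = 25 − 12·2
1 = −12·52 + 25·25
1 = 25·181 − 87·52
1 = −87·595 + 286·181
1 = 286·4941 − 2375·595
1 = −2375·40123 + 19286·4941
1 = 19286·1248754 − 600241·40123
So 40123·(-600241) ≡ 1 (mod 1248754), giving 40123⁻¹ ≡ 648513.
x ≡ 40123⁻¹·171136 ≡ 648513·171136 ≡ 909018 (mod 1248754).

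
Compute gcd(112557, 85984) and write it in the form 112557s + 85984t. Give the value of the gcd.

Repeated division:
112557 = 1*85984 + 26573
85984 = 3*26573 + 6265
26573 = 4*6265 + 1513
6265 = 4*1513 + 213
1513 = 7*213 + 22
213 = 9*22 + 15
22 = 1*15 + 7
15 = 2*7 + 1
7 = 7*1 + 0
gcd(112557, 85984) = 1.
Back-substituting:
1 = 15 − 2·7
1 = −2·22 + 3·15
1 = 3·213 − 29·22
1 = −29·1513 + 206·213
1 = 206·6265 − 853·1513
1 = −853·26573 + 3618·6265
1 = 3618·85984 − 11707·26573
1 = −11707·112557 + 15325·85984
So 1 = (-11707)·112557 + (15325)·85984.

1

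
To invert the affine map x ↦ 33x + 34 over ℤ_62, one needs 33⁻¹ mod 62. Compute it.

47

Apply the Euclidean algorithm to 62 and 33:
62 = 1*33 + 29
33 = 1*29 + 4
29 = 7*4 + 1
4 = 4*1 + 0
Since gcd(33, 62) = 1, back-substitute to write 1 as a combination:
1 = 29 − 7·4
1 = −7·33 + 8·29
1 = 8·62 − 15·33
Hence 33⁻¹ ≡ -15 ≡ 47 (mod 62).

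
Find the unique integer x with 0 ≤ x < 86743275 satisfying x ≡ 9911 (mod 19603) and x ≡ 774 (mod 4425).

Write x = 9911 + 19603·k. Then 19603·k ≡ 774 − 9911 ≡ 4138 (mod 4425).
Need 19603⁻¹ mod 4425. Extended Euclid on (4425, 1903):
4425 = 2*1903 + 619
1903 = 3*619 + 46
619 = 13*46 + 21
46 = 2*21 + 4
21 = 5*4 + 1
4 = 4*1 + 0
Back-substitute:
1 = 21 − 5·4
1 = −5·46 + 11·21
1 = 11·619 − 148·46
1 = −148·1903 + 455·619
1 = 455·4425 − 1058·1903
19603⁻¹ ≡ 3367 (mod 4425), so k ≡ 3367·4138 ≡ 2746 (mod 4425).
x = 9911 + 19603·2746 = 53839749.

53839749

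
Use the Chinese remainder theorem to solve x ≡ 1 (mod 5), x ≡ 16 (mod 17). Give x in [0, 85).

16

Write x = 1 + 5·k. Then 5·k ≡ 16 − 1 ≡ 15 (mod 17).
Need 5⁻¹ mod 17. Extended Euclid on (17, 5):
17 = 3*5 + 2
5 = 2*2 + 1
2 = 2*1 + 0
Back-substitute:
1 = 5 − 2·2
1 = −2·17 + 7·5
5⁻¹ ≡ 7 (mod 17), so k ≡ 7·15 ≡ 3 (mod 17).
x = 1 + 5·3 = 16.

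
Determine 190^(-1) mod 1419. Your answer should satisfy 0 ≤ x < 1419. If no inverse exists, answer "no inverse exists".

829

Apply the Euclidean algorithm to 1419 and 190:
1419 = 7×190 + 89
190 = 2×89 + 12
89 = 7×12 + 5
12 = 2×5 + 2
5 = 2×2 + 1
2 = 2×1 + 0
The gcd is 1. Working backward:
1 = 5 − 2·2
1 = −2·12 + 5·5
1 = 5·89 − 37·12
1 = −37·190 + 79·89
1 = 79·1419 − 590·190
Thus 190·(-590) ≡ 1 (mod 1419); reducing, -590 mod 1419 = 829.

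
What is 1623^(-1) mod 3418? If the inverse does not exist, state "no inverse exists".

775

gcd(3418, 1623) by repeated division:
3418 = 2*1623 + 172
1623 = 9*172 + 75
172 = 2*75 + 22
75 = 3*22 + 9
22 = 2*9 + 4
9 = 2*4 + 1
4 = 4*1 + 0
Since gcd(1623, 3418) = 1, back-substitute to write 1 as a combination:
1 = 9 − 2·4
1 = −2·22 + 5·9
1 = 5·75 − 17·22
1 = −17·172 + 39·75
1 = 39·1623 − 368·172
1 = −368·3418 + 775·1623
So 1623·775 ≡ 1 (mod 3418).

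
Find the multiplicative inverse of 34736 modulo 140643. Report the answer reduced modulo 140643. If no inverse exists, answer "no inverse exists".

Apply the Euclidean algorithm to 140643 and 34736:
140643 = 4*34736 + 1699
34736 = 20*1699 + 756
1699 = 2*756 + 187
756 = 4*187 + 8
187 = 23*8 + 3
8 = 2*3 + 2
3 = 1*2 + 1
2 = 2*1 + 0
gcd = 1, so the inverse exists. Back-substitute:
1 = 3 − 2
1 = −8 + 3·3
1 = 3·187 − 70·8
1 = −70·756 + 283·187
1 = 283·1699 − 636·756
1 = −636·34736 + 13003·1699
1 = 13003·140643 − 52648·34736
Thus 34736·(-52648) ≡ 1 (mod 140643); reducing, -52648 mod 140643 = 87995.

87995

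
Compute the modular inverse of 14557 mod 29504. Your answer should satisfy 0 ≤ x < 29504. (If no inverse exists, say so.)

gcd(29504, 14557) by repeated division:
29504 = 2*14557 + 390
14557 = 37*390 + 127
390 = 3*127 + 9
127 = 14*9 + 1
9 = 9*1 + 0
The gcd is 1. Working backward:
1 = 127 − 14·9
1 = −14·390 + 43·127
1 = 43·14557 − 1605·390
1 = −1605·29504 + 3253·14557
So 14557·3253 ≡ 1 (mod 29504).

3253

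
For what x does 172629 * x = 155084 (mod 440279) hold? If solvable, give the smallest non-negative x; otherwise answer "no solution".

First find gcd(172629, 440279):
440279 = 2*172629 + 95021
172629 = 1*95021 + 77608
95021 = 1*77608 + 17413
77608 = 4*17413 + 7956
17413 = 2*7956 + 1501
7956 = 5*1501 + 451
1501 = 3*451 + 148
451 = 3*148 + 7
148 = 21*7 + 1
7 = 7*1 + 0
gcd = 1, so a unique solution mod 440279 exists.
Back-substitute for the Bézout coefficients:
1 = 148 − 21·7
1 = −21·451 + 64·148
1 = 64·1501 − 213·451
1 = −213·7956 + 1129·1501
1 = 1129·17413 − 2471·7956
1 = −2471·77608 + 11013·17413
1 = 11013·95021 − 13484·77608
1 = −13484·172629 + 24497·95021
1 = 24497·440279 − 62478·172629
So 172629·(-62478) ≡ 1 (mod 440279), giving 172629⁻¹ ≡ 377801.
x ≡ 172629⁻¹·155084 ≡ 377801·155084 ≡ 322080 (mod 440279).

322080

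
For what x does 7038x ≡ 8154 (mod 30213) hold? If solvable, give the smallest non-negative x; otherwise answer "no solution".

336

First find gcd(7038, 30213):
30213 = 4·7038 + 2061
7038 = 3·2061 + 855
2061 = 2·855 + 351
855 = 2·351 + 153
351 = 2·153 + 45
153 = 3·45 + 18
45 = 2·18 + 9
18 = 2·9 + 0
gcd = 9 and 9 | 8154, so solutions exist. Divide through by 9: 782x ≡ 906 (mod 3357).
Now find 782⁻¹ mod 3357:
3357 = 4*782 + 229
782 = 3*229 + 95
229 = 2*95 + 39
95 = 2*39 + 17
39 = 2*17 + 5
17 = 3*5 + 2
5 = 2*2 + 1
2 = 2*1 + 0
Back-substitute:
1 = 5 − 2·2
1 = −2·17 + 7·5
1 = 7·39 − 16·17
1 = −16·95 + 39·39
1 = 39·229 − 94·95
1 = −94·782 + 321·229
1 = 321·3357 − 1378·782
So 782·(-1378) ≡ 1 (mod 3357), i.e. 782⁻¹ ≡ 1979.
Then x ≡ 1979·906 ≡ 336 (mod 3357); the smallest non-negative solution is x = 336.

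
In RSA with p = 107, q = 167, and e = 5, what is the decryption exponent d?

14077

φ(n) = (p−1)(q−1) = 106·166 = 17596.
Need d with 5·d ≡ 1 (mod 17596). Apply the extended Euclidean algorithm:
17596 = 3519×5 + 1
5 = 5×1 + 0
Back-substitute:
1 = 17596 − 3519·5
So 5·(-3519) ≡ 1 (mod 17596), hence d ≡ -3519 ≡ 14077 (mod 17596).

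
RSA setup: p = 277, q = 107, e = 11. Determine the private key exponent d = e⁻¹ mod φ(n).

7979

φ(n) = (p−1)(q−1) = 276·106 = 29256.
Need d with 11·d ≡ 1 (mod 29256). Apply the extended Euclidean algorithm:
29256 = 2659×11 + 7
11 = 1×7 + 4
7 = 1×4 + 3
4 = 1×3 + 1
3 = 3×1 + 0
Back-substitute:
1 = 4 − 3
1 = −7 + 2·4
1 = 2·11 − 3·7
1 = −3·29256 + 7979·11
So 11·7979 ≡ 1 (mod 29256), hence d = 7979.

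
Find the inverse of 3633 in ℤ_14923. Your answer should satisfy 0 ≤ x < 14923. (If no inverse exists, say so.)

14007

Extended Euclidean algorithm:
14923 = 4·3633 + 391
3633 = 9·391 + 114
391 = 3·114 + 49
114 = 2·49 + 16
49 = 3·16 + 1
16 = 16·1 + 0
gcd = 1, so the inverse exists. Back-substitute:
1 = 49 − 3·16
1 = −3·114 + 7·49
1 = 7·391 − 24·114
1 = −24·3633 + 223·391
1 = 223·14923 − 916·3633
Hence 3633⁻¹ ≡ -916 ≡ 14007 (mod 14923).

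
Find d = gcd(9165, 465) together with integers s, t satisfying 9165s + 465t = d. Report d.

Repeated division:
9165 = 19*465 + 330
465 = 1*330 + 135
330 = 2*135 + 60
135 = 2*60 + 15
60 = 4*15 + 0
gcd(9165, 465) = 15.
Express as a combination:
15 = 135 − 2·60
15 = −2·330 + 5·135
15 = 5·465 − 7·330
15 = −7·9165 + 138·465
So 15 = (-7)·9165 + (138)·465.

15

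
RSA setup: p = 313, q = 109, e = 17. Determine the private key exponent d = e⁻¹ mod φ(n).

φ(n) = (p−1)(q−1) = 312·108 = 33696.
Need d with 17·d ≡ 1 (mod 33696). Apply the extended Euclidean algorithm:
33696 = 1982×17 + 2
17 = 8×2 + 1
2 = 2×1 + 0
Back-substitute:
1 = 17 − 8·2
1 = −8·33696 + 15857·17
So 17·15857 ≡ 1 (mod 33696), hence d = 15857.

15857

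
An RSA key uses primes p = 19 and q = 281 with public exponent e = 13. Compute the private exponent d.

φ(n) = (p−1)(q−1) = 18·280 = 5040.
Need d with 13·d ≡ 1 (mod 5040). Apply the extended Euclidean algorithm:
5040 = 387·13 + 9
13 = 1·9 + 4
9 = 2·4 + 1
4 = 4·1 + 0
Back-substitute:
1 = 9 − 2·4
1 = −2·13 + 3·9
1 = 3·5040 − 1163·13
So 13·(-1163) ≡ 1 (mod 5040), hence d ≡ -1163 ≡ 3877 (mod 5040).

3877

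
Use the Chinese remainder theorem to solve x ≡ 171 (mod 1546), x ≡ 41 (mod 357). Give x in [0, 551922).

17177

Write x = 171 + 1546·k. Then 1546·k ≡ 41 − 171 ≡ 227 (mod 357).
Need 1546⁻¹ mod 357. Extended Euclid on (357, 118):
357 = 3×118 + 3
118 = 39×3 + 1
3 = 3×1 + 0
Back-substitute:
1 = 118 − 39·3
1 = −39·357 + 118·118
1546⁻¹ ≡ 118 (mod 357), so k ≡ 118·227 ≡ 11 (mod 357).
x = 171 + 1546·11 = 17177.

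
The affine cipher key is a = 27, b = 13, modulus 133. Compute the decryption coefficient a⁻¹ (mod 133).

Extended Euclidean algorithm:
133 = 4*27 + 25
27 = 1*25 + 2
25 = 12*2 + 1
2 = 2*1 + 0
Since gcd(27, 133) = 1, back-substitute to write 1 as a combination:
1 = 25 − 12·2
1 = −12·27 + 13·25
1 = 13·133 − 64·27
Thus 27·(-64) ≡ 1 (mod 133); reducing, -64 mod 133 = 69.

69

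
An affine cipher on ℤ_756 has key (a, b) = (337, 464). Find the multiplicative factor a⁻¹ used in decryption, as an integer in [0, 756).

673

gcd(756, 337) by repeated division:
756 = 2×337 + 82
337 = 4×82 + 9
82 = 9×9 + 1
9 = 9×1 + 0
Since gcd(337, 756) = 1, back-substitute to write 1 as a combination:
1 = 82 − 9·9
1 = −9·337 + 37·82
1 = 37·756 − 83·337
Thus 337·(-83) ≡ 1 (mod 756); reducing, -83 mod 756 = 673.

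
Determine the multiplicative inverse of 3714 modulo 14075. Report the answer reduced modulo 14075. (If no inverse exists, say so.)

Run Euclid on (14075, 3714):
14075 = 3×3714 + 2933
3714 = 1×2933 + 781
2933 = 3×781 + 590
781 = 1×590 + 191
590 = 3×191 + 17
191 = 11×17 + 4
17 = 4×4 + 1
4 = 4×1 + 0
The gcd is 1. Working backward:
1 = 17 − 4·4
1 = −4·191 + 45·17
1 = 45·590 − 139·191
1 = −139·781 + 184·590
1 = 184·2933 − 691·781
1 = −691·3714 + 875·2933
1 = 875·14075 − 3316·3714
So 3714·(-3316) ≡ 1 (mod 14075), and -3316 ≡ 10759 (mod 14075).

10759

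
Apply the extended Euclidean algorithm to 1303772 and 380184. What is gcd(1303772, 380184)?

Repeated division:
1303772 = 3*380184 + 163220
380184 = 2*163220 + 53744
163220 = 3*53744 + 1988
53744 = 27*1988 + 68
1988 = 29*68 + 16
68 = 4*16 + 4
16 = 4*4 + 0
gcd(1303772, 380184) = 4.
Express as a combination:
4 = 68 − 4·16
4 = −4·1988 + 117·68
4 = 117·53744 − 3163·1988
4 = −3163·163220 + 9606·53744
4 = 9606·380184 − 22375·163220
4 = −22375·1303772 + 76731·380184
So 4 = (-22375)·1303772 + (76731)·380184.

4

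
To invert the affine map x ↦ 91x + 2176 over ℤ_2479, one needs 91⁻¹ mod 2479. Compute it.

1689

Run Euclid on (2479, 91):
2479 = 27*91 + 22
91 = 4*22 + 3
22 = 7*3 + 1
3 = 3*1 + 0
The gcd is 1. Working backward:
1 = 22 − 7·3
1 = −7·91 + 29·22
1 = 29·2479 − 790·91
Thus 91·(-790) ≡ 1 (mod 2479); reducing, -790 mod 2479 = 1689.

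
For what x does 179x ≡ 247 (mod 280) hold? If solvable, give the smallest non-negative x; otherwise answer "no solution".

First find gcd(179, 280):
280 = 1·179 + 101
179 = 1·101 + 78
101 = 1·78 + 23
78 = 3·23 + 9
23 = 2·9 + 5
9 = 1·5 + 4
5 = 1·4 + 1
4 = 4·1 + 0
gcd = 1, so a unique solution mod 280 exists.
Back-substitute for the Bézout coefficients:
1 = 5 − 4
1 = −9 + 2·5
1 = 2·23 − 5·9
1 = −5·78 + 17·23
1 = 17·101 − 22·78
1 = −22·179 + 39·101
1 = 39·280 − 61·179
So 179·(-61) ≡ 1 (mod 280), giving 179⁻¹ ≡ 219.
x ≡ 179⁻¹·247 ≡ 219·247 ≡ 53 (mod 280).

53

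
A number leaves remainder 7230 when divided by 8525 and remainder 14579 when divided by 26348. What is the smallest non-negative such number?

Write x = 7230 + 8525·k. Then 8525·k ≡ 14579 − 7230 ≡ 7349 (mod 26348).
Need 8525⁻¹ mod 26348. Extended Euclid on (26348, 8525):
26348 = 3×8525 + 773
8525 = 11×773 + 22
773 = 35×22 + 3
22 = 7×3 + 1
3 = 3×1 + 0
Back-substitute:
1 = 22 − 7·3
1 = −7·773 + 246·22
1 = 246·8525 − 2713·773
1 = −2713·26348 + 8385·8525
8525⁻¹ ≡ 8385 (mod 26348), so k ≡ 8385·7349 ≡ 19741 (mod 26348).
x = 7230 + 8525·19741 = 168299255.

168299255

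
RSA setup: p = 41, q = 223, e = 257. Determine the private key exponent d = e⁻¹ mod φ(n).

φ(n) = (p−1)(q−1) = 40·222 = 8880.
Need d with 257·d ≡ 1 (mod 8880). Apply the extended Euclidean algorithm:
8880 = 34·257 + 142
257 = 1·142 + 115
142 = 1·115 + 27
115 = 4·27 + 7
27 = 3·7 + 6
7 = 1·6 + 1
6 = 6·1 + 0
Back-substitute:
1 = 7 − 6
1 = −27 + 4·7
1 = 4·115 − 17·27
1 = −17·142 + 21·115
1 = 21·257 − 38·142
1 = −38·8880 + 1313·257
So 257·1313 ≡ 1 (mod 8880), hence d = 1313.

1313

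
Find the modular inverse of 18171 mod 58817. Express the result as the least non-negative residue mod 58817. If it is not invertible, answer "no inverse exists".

Run Euclid on (58817, 18171):
58817 = 3*18171 + 4304
18171 = 4*4304 + 955
4304 = 4*955 + 484
955 = 1*484 + 471
484 = 1*471 + 13
471 = 36*13 + 3
13 = 4*3 + 1
3 = 3*1 + 0
Since gcd(18171, 58817) = 1, back-substitute to write 1 as a combination:
1 = 13 − 4·3
1 = −4·471 + 145·13
1 = 145·484 − 149·471
1 = −149·955 + 294·484
1 = 294·4304 − 1325·955
1 = −1325·18171 + 5594·4304
1 = 5594·58817 − 18107·18171
Hence 18171⁻¹ ≡ -18107 ≡ 40710 (mod 58817).

40710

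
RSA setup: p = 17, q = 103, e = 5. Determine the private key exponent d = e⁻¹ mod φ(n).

653

φ(n) = (p−1)(q−1) = 16·102 = 1632.
Need d with 5·d ≡ 1 (mod 1632). Apply the extended Euclidean algorithm:
1632 = 326×5 + 2
5 = 2×2 + 1
2 = 2×1 + 0
Back-substitute:
1 = 5 − 2·2
1 = −2·1632 + 653·5
So 5·653 ≡ 1 (mod 1632), hence d = 653.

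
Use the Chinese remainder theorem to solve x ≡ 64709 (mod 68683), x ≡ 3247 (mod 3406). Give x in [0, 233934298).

119298397

Write x = 64709 + 68683·k. Then 68683·k ≡ 3247 − 64709 ≡ 3252 (mod 3406).
Need 68683⁻¹ mod 3406. Extended Euclid on (3406, 563):
3406 = 6·563 + 28
563 = 20·28 + 3
28 = 9·3 + 1
3 = 3·1 + 0
Back-substitute:
1 = 28 − 9·3
1 = −9·563 + 181·28
1 = 181·3406 − 1095·563
68683⁻¹ ≡ 2311 (mod 3406), so k ≡ 2311·3252 ≡ 1736 (mod 3406).
x = 64709 + 68683·1736 = 119298397.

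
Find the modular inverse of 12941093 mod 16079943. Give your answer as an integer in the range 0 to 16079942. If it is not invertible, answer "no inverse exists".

Euclidean algorithm on 16079943, 12941093:
16079943 = 1·12941093 + 3138850
12941093 = 4·3138850 + 385693
3138850 = 8·385693 + 53306
385693 = 7·53306 + 12551
53306 = 4·12551 + 3102
12551 = 4·3102 + 143
3102 = 21·143 + 99
143 = 1·99 + 44
99 = 2·44 + 11
44 = 4·11 + 0
The gcd is 11, not 1, hence no inverse exists.

no inverse exists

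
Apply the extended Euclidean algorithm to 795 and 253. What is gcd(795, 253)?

1

Repeated division:
795 = 3·253 + 36
253 = 7·36 + 1
36 = 36·1 + 0
gcd(795, 253) = 1.
Express as a combination:
1 = 253 − 7·36
1 = −7·795 + 22·253
So 1 = (-7)·795 + (22)·253.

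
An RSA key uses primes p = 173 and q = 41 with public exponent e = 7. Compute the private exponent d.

φ(n) = (p−1)(q−1) = 172·40 = 6880.
Need d with 7·d ≡ 1 (mod 6880). Apply the extended Euclidean algorithm:
6880 = 982*7 + 6
7 = 1*6 + 1
6 = 6*1 + 0
Back-substitute:
1 = 7 − 6
1 = −6880 + 983·7
So 7·983 ≡ 1 (mod 6880), hence d = 983.

983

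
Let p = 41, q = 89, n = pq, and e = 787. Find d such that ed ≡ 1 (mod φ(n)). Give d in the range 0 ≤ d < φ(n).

φ(n) = (p−1)(q−1) = 40·88 = 3520.
Need d with 787·d ≡ 1 (mod 3520). Apply the extended Euclidean algorithm:
3520 = 4·787 + 372
787 = 2·372 + 43
372 = 8·43 + 28
43 = 1·28 + 15
28 = 1·15 + 13
15 = 1·13 + 2
13 = 6·2 + 1
2 = 2·1 + 0
Back-substitute:
1 = 13 − 6·2
1 = −6·15 + 7·13
1 = 7·28 − 13·15
1 = −13·43 + 20·28
1 = 20·372 − 173·43
1 = −173·787 + 366·372
1 = 366·3520 − 1637·787
So 787·(-1637) ≡ 1 (mod 3520), hence d ≡ -1637 ≡ 1883 (mod 3520).

1883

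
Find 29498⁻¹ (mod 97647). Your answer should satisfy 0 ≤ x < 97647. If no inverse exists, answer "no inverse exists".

Apply the Euclidean algorithm to 97647 and 29498:
97647 = 3×29498 + 9153
29498 = 3×9153 + 2039
9153 = 4×2039 + 997
2039 = 2×997 + 45
997 = 22×45 + 7
45 = 6×7 + 3
7 = 2×3 + 1
3 = 3×1 + 0
gcd = 1, so the inverse exists. Back-substitute:
1 = 7 − 2·3
1 = −2·45 + 13·7
1 = 13·997 − 288·45
1 = −288·2039 + 589·997
1 = 589·9153 − 2644·2039
1 = −2644·29498 + 8521·9153
1 = 8521·97647 − 28207·29498
So 29498·(-28207) ≡ 1 (mod 97647), and -28207 ≡ 69440 (mod 97647).

69440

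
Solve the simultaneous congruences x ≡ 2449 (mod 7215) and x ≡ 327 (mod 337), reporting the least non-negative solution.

384844

Write x = 2449 + 7215·k. Then 7215·k ≡ 327 − 2449 ≡ 237 (mod 337).
Need 7215⁻¹ mod 337. Extended Euclid on (337, 138):
337 = 2×138 + 61
138 = 2×61 + 16
61 = 3×16 + 13
16 = 1×13 + 3
13 = 4×3 + 1
3 = 3×1 + 0
Back-substitute:
1 = 13 − 4·3
1 = −4·16 + 5·13
1 = 5·61 − 19·16
1 = −19·138 + 43·61
1 = 43·337 − 105·138
7215⁻¹ ≡ 232 (mod 337), so k ≡ 232·237 ≡ 53 (mod 337).
x = 2449 + 7215·53 = 384844.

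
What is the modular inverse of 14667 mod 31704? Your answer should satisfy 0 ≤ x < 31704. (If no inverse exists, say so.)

Compute gcd(14667, 31704):
31704 = 2·14667 + 2370
14667 = 6·2370 + 447
2370 = 5·447 + 135
447 = 3·135 + 42
135 = 3·42 + 9
42 = 4·9 + 6
9 = 1·6 + 3
6 = 2·3 + 0
The gcd is 3, not 1, hence no inverse exists.

no inverse exists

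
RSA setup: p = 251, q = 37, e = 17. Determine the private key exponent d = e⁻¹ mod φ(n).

φ(n) = (p−1)(q−1) = 250·36 = 9000.
Need d with 17·d ≡ 1 (mod 9000). Apply the extended Euclidean algorithm:
9000 = 529*17 + 7
17 = 2*7 + 3
7 = 2*3 + 1
3 = 3*1 + 0
Back-substitute:
1 = 7 − 2·3
1 = −2·17 + 5·7
1 = 5·9000 − 2647·17
So 17·(-2647) ≡ 1 (mod 9000), hence d ≡ -2647 ≡ 6353 (mod 9000).

6353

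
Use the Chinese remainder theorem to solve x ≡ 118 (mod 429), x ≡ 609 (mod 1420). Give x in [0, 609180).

Write x = 118 + 429·k. Then 429·k ≡ 609 − 118 ≡ 491 (mod 1420).
Need 429⁻¹ mod 1420. Extended Euclid on (1420, 429):
1420 = 3*429 + 133
429 = 3*133 + 30
133 = 4*30 + 13
30 = 2*13 + 4
13 = 3*4 + 1
4 = 4*1 + 0
Back-substitute:
1 = 13 − 3·4
1 = −3·30 + 7·13
1 = 7·133 − 31·30
1 = −31·429 + 100·133
1 = 100·1420 − 331·429
429⁻¹ ≡ 1089 (mod 1420), so k ≡ 1089·491 ≡ 779 (mod 1420).
x = 118 + 429·779 = 334309.

334309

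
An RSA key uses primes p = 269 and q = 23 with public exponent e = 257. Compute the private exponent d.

2753

φ(n) = (p−1)(q−1) = 268·22 = 5896.
Need d with 257·d ≡ 1 (mod 5896). Apply the extended Euclidean algorithm:
5896 = 22·257 + 242
257 = 1·242 + 15
242 = 16·15 + 2
15 = 7·2 + 1
2 = 2·1 + 0
Back-substitute:
1 = 15 − 7·2
1 = −7·242 + 113·15
1 = 113·257 − 120·242
1 = −120·5896 + 2753·257
So 257·2753 ≡ 1 (mod 5896), hence d = 2753.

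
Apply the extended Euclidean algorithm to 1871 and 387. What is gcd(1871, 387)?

Euclidean algorithm:
1871 = 4×387 + 323
387 = 1×323 + 64
323 = 5×64 + 3
64 = 21×3 + 1
3 = 3×1 + 0
gcd(1871, 387) = 1.
Working backward:
1 = 64 − 21·3
1 = −21·323 + 106·64
1 = 106·387 − 127·323
1 = −127·1871 + 614·387
So 1 = (-127)·1871 + (614)·387.

1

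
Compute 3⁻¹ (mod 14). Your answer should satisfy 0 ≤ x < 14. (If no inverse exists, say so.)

5

Run Euclid on (14, 3):
14 = 4×3 + 2
3 = 1×2 + 1
2 = 2×1 + 0
Since gcd(3, 14) = 1, back-substitute to write 1 as a combination:
1 = 3 − 2
1 = −14 + 5·3
So 3·5 ≡ 1 (mod 14).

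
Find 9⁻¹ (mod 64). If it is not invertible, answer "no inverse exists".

57

Apply the Euclidean algorithm to 64 and 9:
64 = 7·9 + 1
9 = 9·1 + 0
gcd = 1, so the inverse exists. Back-substitute:
1 = 64 − 7·9
Thus 9·(-7) ≡ 1 (mod 64); reducing, -7 mod 64 = 57.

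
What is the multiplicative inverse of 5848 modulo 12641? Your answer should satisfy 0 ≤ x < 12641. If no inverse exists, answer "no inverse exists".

gcd(12641, 5848) by repeated division:
12641 = 2*5848 + 945
5848 = 6*945 + 178
945 = 5*178 + 55
178 = 3*55 + 13
55 = 4*13 + 3
13 = 4*3 + 1
3 = 3*1 + 0
gcd = 1, so the inverse exists. Back-substitute:
1 = 13 − 4·3
1 = −4·55 + 17·13
1 = 17·178 − 55·55
1 = −55·945 + 292·178
1 = 292·5848 − 1807·945
1 = −1807·12641 + 3906·5848
So 5848·3906 ≡ 1 (mod 12641).

3906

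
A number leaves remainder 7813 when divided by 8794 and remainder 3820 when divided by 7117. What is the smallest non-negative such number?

23610909

Write x = 7813 + 8794·k. Then 8794·k ≡ 3820 − 7813 ≡ 3124 (mod 7117).
Need 8794⁻¹ mod 7117. Extended Euclid on (7117, 1677):
7117 = 4×1677 + 409
1677 = 4×409 + 41
409 = 9×41 + 40
41 = 1×40 + 1
40 = 40×1 + 0
Back-substitute:
1 = 41 − 40
1 = −409 + 10·41
1 = 10·1677 − 41·409
1 = −41·7117 + 174·1677
8794⁻¹ ≡ 174 (mod 7117), so k ≡ 174·3124 ≡ 2684 (mod 7117).
x = 7813 + 8794·2684 = 23610909.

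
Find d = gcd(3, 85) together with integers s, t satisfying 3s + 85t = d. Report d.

Euclidean algorithm:
85 = 28×3 + 1
3 = 3×1 + 0
gcd(3, 85) = 1.
Back-substituting:
1 = 85 − 28·3
So 1 = (1)·85 + (-28)·3.

1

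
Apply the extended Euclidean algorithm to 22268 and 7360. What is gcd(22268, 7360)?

4

Euclidean algorithm:
22268 = 3×7360 + 188
7360 = 39×188 + 28
188 = 6×28 + 20
28 = 1×20 + 8
20 = 2×8 + 4
8 = 2×4 + 0
gcd(22268, 7360) = 4.
Express as a combination:
4 = 20 − 2·8
4 = −2·28 + 3·20
4 = 3·188 − 20·28
4 = −20·7360 + 783·188
4 = 783·22268 − 2369·7360
So 4 = (783)·22268 + (-2369)·7360.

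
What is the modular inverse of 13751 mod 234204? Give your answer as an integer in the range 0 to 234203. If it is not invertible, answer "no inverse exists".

Run Euclid on (234204, 13751):
234204 = 17*13751 + 437
13751 = 31*437 + 204
437 = 2*204 + 29
204 = 7*29 + 1
29 = 29*1 + 0
gcd = 1, so the inverse exists. Back-substitute:
1 = 204 − 7·29
1 = −7·437 + 15·204
1 = 15·13751 − 472·437
1 = −472·234204 + 8039·13751
So 13751·8039 ≡ 1 (mod 234204).

8039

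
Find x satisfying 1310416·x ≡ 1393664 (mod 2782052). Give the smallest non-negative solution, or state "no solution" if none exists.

355099

First find gcd(1310416, 2782052):
2782052 = 2×1310416 + 161220
1310416 = 8×161220 + 20656
161220 = 7×20656 + 16628
20656 = 1×16628 + 4028
16628 = 4×4028 + 516
4028 = 7×516 + 416
516 = 1×416 + 100
416 = 4×100 + 16
100 = 6×16 + 4
16 = 4×4 + 0
gcd = 4 and 4 | 1393664, so solutions exist. Divide through by 4: 327604x ≡ 348416 (mod 695513).
Now find 327604⁻¹ mod 695513:
695513 = 2·327604 + 40305
327604 = 8·40305 + 5164
40305 = 7·5164 + 4157
5164 = 1·4157 + 1007
4157 = 4·1007 + 129
1007 = 7·129 + 104
129 = 1·104 + 25
104 = 4·25 + 4
25 = 6·4 + 1
4 = 4·1 + 0
Back-substitute:
1 = 25 − 6·4
1 = −6·104 + 25·25
1 = 25·129 − 31·104
1 = −31·1007 + 242·129
1 = 242·4157 − 999·1007
1 = −999·5164 + 1241·4157
1 = 1241·40305 − 9686·5164
1 = −9686·327604 + 78729·40305
1 = 78729·695513 − 167144·327604
So 327604·(-167144) ≡ 1 (mod 695513), i.e. 327604⁻¹ ≡ 528369.
Then x ≡ 528369·348416 ≡ 355099 (mod 695513); the smallest non-negative solution is x = 355099.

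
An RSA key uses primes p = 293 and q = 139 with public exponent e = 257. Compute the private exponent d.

15209

φ(n) = (p−1)(q−1) = 292·138 = 40296.
Need d with 257·d ≡ 1 (mod 40296). Apply the extended Euclidean algorithm:
40296 = 156·257 + 204
257 = 1·204 + 53
204 = 3·53 + 45
53 = 1·45 + 8
45 = 5·8 + 5
8 = 1·5 + 3
5 = 1·3 + 2
3 = 1·2 + 1
2 = 2·1 + 0
Back-substitute:
1 = 3 − 2
1 = −5 + 2·3
1 = 2·8 − 3·5
1 = −3·45 + 17·8
1 = 17·53 − 20·45
1 = −20·204 + 77·53
1 = 77·257 − 97·204
1 = −97·40296 + 15209·257
So 257·15209 ≡ 1 (mod 40296), hence d = 15209.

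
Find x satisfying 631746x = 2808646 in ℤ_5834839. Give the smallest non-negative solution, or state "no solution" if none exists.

First find gcd(631746, 5834839):
5834839 = 9·631746 + 149125
631746 = 4·149125 + 35246
149125 = 4·35246 + 8141
35246 = 4·8141 + 2682
8141 = 3·2682 + 95
2682 = 28·95 + 22
95 = 4·22 + 7
22 = 3·7 + 1
7 = 7·1 + 0
gcd = 1, so a unique solution mod 5834839 exists.
Back-substitute for the Bézout coefficients:
1 = 22 − 3·7
1 = −3·95 + 13·22
1 = 13·2682 − 367·95
1 = −367·8141 + 1114·2682
1 = 1114·35246 − 4823·8141
1 = −4823·149125 + 20406·35246
1 = 20406·631746 − 86447·149125
1 = −86447·5834839 + 798429·631746
So 631746·(798429) ≡ 1 (mod 5834839), giving 631746⁻¹ ≡ 798429.
x ≡ 631746⁻¹·2808646 ≡ 798429·2808646 ≡ 744264 (mod 5834839).

744264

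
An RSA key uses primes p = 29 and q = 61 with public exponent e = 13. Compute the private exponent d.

517

φ(n) = (p−1)(q−1) = 28·60 = 1680.
Need d with 13·d ≡ 1 (mod 1680). Apply the extended Euclidean algorithm:
1680 = 129×13 + 3
13 = 4×3 + 1
3 = 3×1 + 0
Back-substitute:
1 = 13 − 4·3
1 = −4·1680 + 517·13
So 13·517 ≡ 1 (mod 1680), hence d = 517.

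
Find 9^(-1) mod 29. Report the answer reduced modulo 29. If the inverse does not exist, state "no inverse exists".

gcd(29, 9) by repeated division:
29 = 3·9 + 2
9 = 4·2 + 1
2 = 2·1 + 0
gcd = 1, so the inverse exists. Back-substitute:
1 = 9 − 4·2
1 = −4·29 + 13·9
So 9·13 ≡ 1 (mod 29).

13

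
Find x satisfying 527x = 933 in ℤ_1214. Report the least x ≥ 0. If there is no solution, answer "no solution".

1043

First find gcd(527, 1214):
1214 = 2·527 + 160
527 = 3·160 + 47
160 = 3·47 + 19
47 = 2·19 + 9
19 = 2·9 + 1
9 = 9·1 + 0
gcd = 1, so a unique solution mod 1214 exists.
Back-substitute for the Bézout coefficients:
1 = 19 − 2·9
1 = −2·47 + 5·19
1 = 5·160 − 17·47
1 = −17·527 + 56·160
1 = 56·1214 − 129·527
So 527·(-129) ≡ 1 (mod 1214), giving 527⁻¹ ≡ 1085.
x ≡ 527⁻¹·933 ≡ 1085·933 ≡ 1043 (mod 1214).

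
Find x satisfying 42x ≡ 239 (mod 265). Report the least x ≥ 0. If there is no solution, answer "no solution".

12

First find gcd(42, 265):
265 = 6×42 + 13
42 = 3×13 + 3
13 = 4×3 + 1
3 = 3×1 + 0
gcd = 1, so a unique solution mod 265 exists.
Back-substitute for the Bézout coefficients:
1 = 13 − 4·3
1 = −4·42 + 13·13
1 = 13·265 − 82·42
So 42·(-82) ≡ 1 (mod 265), giving 42⁻¹ ≡ 183.
x ≡ 42⁻¹·239 ≡ 183·239 ≡ 12 (mod 265).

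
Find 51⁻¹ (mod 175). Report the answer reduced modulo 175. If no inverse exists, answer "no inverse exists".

Run Euclid on (175, 51):
175 = 3*51 + 22
51 = 2*22 + 7
22 = 3*7 + 1
7 = 7*1 + 0
The gcd is 1. Working backward:
1 = 22 − 3·7
1 = −3·51 + 7·22
1 = 7·175 − 24·51
Hence 51⁻¹ ≡ -24 ≡ 151 (mod 175).

151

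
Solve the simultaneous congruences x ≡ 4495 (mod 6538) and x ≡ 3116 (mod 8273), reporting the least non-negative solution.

44652497

Write x = 4495 + 6538·k. Then 6538·k ≡ 3116 − 4495 ≡ 6894 (mod 8273).
Need 6538⁻¹ mod 8273. Extended Euclid on (8273, 6538):
8273 = 1*6538 + 1735
6538 = 3*1735 + 1333
1735 = 1*1333 + 402
1333 = 3*402 + 127
402 = 3*127 + 21
127 = 6*21 + 1
21 = 21*1 + 0
Back-substitute:
1 = 127 − 6·21
1 = −6·402 + 19·127
1 = 19·1333 − 63·402
1 = −63·1735 + 82·1333
1 = 82·6538 − 309·1735
1 = −309·8273 + 391·6538
6538⁻¹ ≡ 391 (mod 8273), so k ≡ 391·6894 ≡ 6829 (mod 8273).
x = 4495 + 6538·6829 = 44652497.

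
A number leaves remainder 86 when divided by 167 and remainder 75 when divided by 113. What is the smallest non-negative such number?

Write x = 86 + 167·k. Then 167·k ≡ 75 − 86 ≡ 102 (mod 113).
Need 167⁻¹ mod 113. Extended Euclid on (113, 54):
113 = 2×54 + 5
54 = 10×5 + 4
5 = 1×4 + 1
4 = 4×1 + 0
Back-substitute:
1 = 5 − 4
1 = −54 + 11·5
1 = 11·113 − 23·54
167⁻¹ ≡ 90 (mod 113), so k ≡ 90·102 ≡ 27 (mod 113).
x = 86 + 167·27 = 4595.

4595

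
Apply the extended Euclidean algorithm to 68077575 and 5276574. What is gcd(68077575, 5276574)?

9

Apply Euclid's algorithm to 68077575 and 5276574:
68077575 = 12*5276574 + 4758687
5276574 = 1*4758687 + 517887
4758687 = 9*517887 + 97704
517887 = 5*97704 + 29367
97704 = 3*29367 + 9603
29367 = 3*9603 + 558
9603 = 17*558 + 117
558 = 4*117 + 90
117 = 1*90 + 27
90 = 3*27 + 9
27 = 3*9 + 0
gcd(68077575, 5276574) = 9.
Working backward:
9 = 90 − 3·27
9 = −3·117 + 4·90
9 = 4·558 − 19·117
9 = −19·9603 + 327·558
9 = 327·29367 − 1000·9603
9 = −1000·97704 + 3327·29367
9 = 3327·517887 − 17635·97704
9 = −17635·4758687 + 162042·517887
9 = 162042·5276574 − 179677·4758687
9 = −179677·68077575 + 2318166·5276574
So 9 = (-179677)·68077575 + (2318166)·5276574.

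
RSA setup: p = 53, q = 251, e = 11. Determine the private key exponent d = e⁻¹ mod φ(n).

φ(n) = (p−1)(q−1) = 52·250 = 13000.
Need d with 11·d ≡ 1 (mod 13000). Apply the extended Euclidean algorithm:
13000 = 1181*11 + 9
11 = 1*9 + 2
9 = 4*2 + 1
2 = 2*1 + 0
Back-substitute:
1 = 9 − 4·2
1 = −4·11 + 5·9
1 = 5·13000 − 5909·11
So 11·(-5909) ≡ 1 (mod 13000), hence d ≡ -5909 ≡ 7091 (mod 13000).

7091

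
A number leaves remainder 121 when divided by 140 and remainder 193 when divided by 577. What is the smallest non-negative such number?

Write x = 121 + 140·k. Then 140·k ≡ 193 − 121 ≡ 72 (mod 577).
Need 140⁻¹ mod 577. Extended Euclid on (577, 140):
577 = 4·140 + 17
140 = 8·17 + 4
17 = 4·4 + 1
4 = 4·1 + 0
Back-substitute:
1 = 17 − 4·4
1 = −4·140 + 33·17
1 = 33·577 − 136·140
140⁻¹ ≡ 441 (mod 577), so k ≡ 441·72 ≡ 17 (mod 577).
x = 121 + 140·17 = 2501.

2501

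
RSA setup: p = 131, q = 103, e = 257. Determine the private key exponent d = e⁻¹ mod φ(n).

11093

φ(n) = (p−1)(q−1) = 130·102 = 13260.
Need d with 257·d ≡ 1 (mod 13260). Apply the extended Euclidean algorithm:
13260 = 51·257 + 153
257 = 1·153 + 104
153 = 1·104 + 49
104 = 2·49 + 6
49 = 8·6 + 1
6 = 6·1 + 0
Back-substitute:
1 = 49 − 8·6
1 = −8·104 + 17·49
1 = 17·153 − 25·104
1 = −25·257 + 42·153
1 = 42·13260 − 2167·257
So 257·(-2167) ≡ 1 (mod 13260), hence d ≡ -2167 ≡ 11093 (mod 13260).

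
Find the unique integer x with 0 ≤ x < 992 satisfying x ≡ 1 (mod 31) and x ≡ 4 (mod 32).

900

Write x = 1 + 31·k. Then 31·k ≡ 4 − 1 ≡ 3 (mod 32).
Need 31⁻¹ mod 32. Extended Euclid on (32, 31):
32 = 1×31 + 1
31 = 31×1 + 0
Back-substitute:
1 = 32 − 31
31⁻¹ ≡ 31 (mod 32), so k ≡ 31·3 ≡ 29 (mod 32).
x = 1 + 31·29 = 900.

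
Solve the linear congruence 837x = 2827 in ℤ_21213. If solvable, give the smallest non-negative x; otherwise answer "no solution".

no solution

gcd(837, 21213):
21213 = 25·837 + 288
837 = 2·288 + 261
288 = 1·261 + 27
261 = 9·27 + 18
27 = 1·18 + 9
18 = 2·9 + 0
gcd = 9, but 9 ∤ 2827, so the congruence has no solution.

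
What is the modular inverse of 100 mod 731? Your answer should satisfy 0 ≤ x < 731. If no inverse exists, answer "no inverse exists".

Run Euclid on (731, 100):
731 = 7·100 + 31
100 = 3·31 + 7
31 = 4·7 + 3
7 = 2·3 + 1
3 = 3·1 + 0
gcd = 1, so the inverse exists. Back-substitute:
1 = 7 − 2·3
1 = −2·31 + 9·7
1 = 9·100 − 29·31
1 = −29·731 + 212·100
So 100·212 ≡ 1 (mod 731).

212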